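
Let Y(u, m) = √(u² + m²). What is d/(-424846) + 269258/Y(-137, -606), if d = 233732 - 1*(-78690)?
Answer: -156211/212423 + 269258*√386005/386005 ≈ 432.65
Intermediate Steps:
Y(u, m) = √(m² + u²)
d = 312422 (d = 233732 + 78690 = 312422)
d/(-424846) + 269258/Y(-137, -606) = 312422/(-424846) + 269258/(√((-606)² + (-137)²)) = 312422*(-1/424846) + 269258/(√(367236 + 18769)) = -156211/212423 + 269258/(√386005) = -156211/212423 + 269258*(√386005/386005) = -156211/212423 + 269258*√386005/386005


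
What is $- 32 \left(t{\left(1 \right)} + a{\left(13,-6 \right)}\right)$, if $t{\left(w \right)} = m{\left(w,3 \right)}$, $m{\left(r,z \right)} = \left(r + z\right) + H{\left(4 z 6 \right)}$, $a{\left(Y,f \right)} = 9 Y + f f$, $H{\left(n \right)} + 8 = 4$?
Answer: $-4896$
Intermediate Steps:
$H{\left(n \right)} = -4$ ($H{\left(n \right)} = -8 + 4 = -4$)
$a{\left(Y,f \right)} = f^{2} + 9 Y$ ($a{\left(Y,f \right)} = 9 Y + f^{2} = f^{2} + 9 Y$)
$m{\left(r,z \right)} = -4 + r + z$ ($m{\left(r,z \right)} = \left(r + z\right) - 4 = -4 + r + z$)
$t{\left(w \right)} = -1 + w$ ($t{\left(w \right)} = -4 + w + 3 = -1 + w$)
$- 32 \left(t{\left(1 \right)} + a{\left(13,-6 \right)}\right) = - 32 \left(\left(-1 + 1\right) + \left(\left(-6\right)^{2} + 9 \cdot 13\right)\right) = - 32 \left(0 + \left(36 + 117\right)\right) = - 32 \left(0 + 153\right) = \left(-32\right) 153 = -4896$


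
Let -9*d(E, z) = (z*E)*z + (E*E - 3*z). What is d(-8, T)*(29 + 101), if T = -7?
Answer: 39910/9 ≈ 4434.4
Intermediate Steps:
d(E, z) = -E²/9 + z/3 - E*z²/9 (d(E, z) = -((z*E)*z + (E*E - 3*z))/9 = -((E*z)*z + (E² - 3*z))/9 = -(E*z² + (E² - 3*z))/9 = -(E² - 3*z + E*z²)/9 = -E²/9 + z/3 - E*z²/9)
d(-8, T)*(29 + 101) = (-⅑*(-8)² + (⅓)*(-7) - ⅑*(-8)*(-7)²)*(29 + 101) = (-⅑*64 - 7/3 - ⅑*(-8)*49)*130 = (-64/9 - 7/3 + 392/9)*130 = (307/9)*130 = 39910/9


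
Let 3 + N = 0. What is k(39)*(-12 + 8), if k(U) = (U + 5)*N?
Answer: 528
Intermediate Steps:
N = -3 (N = -3 + 0 = -3)
k(U) = -15 - 3*U (k(U) = (U + 5)*(-3) = (5 + U)*(-3) = -15 - 3*U)
k(39)*(-12 + 8) = (-15 - 3*39)*(-12 + 8) = (-15 - 117)*(-4) = -132*(-4) = 528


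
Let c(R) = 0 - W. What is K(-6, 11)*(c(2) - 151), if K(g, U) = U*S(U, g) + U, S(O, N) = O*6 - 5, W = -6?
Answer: -98890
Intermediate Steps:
S(O, N) = -5 + 6*O (S(O, N) = 6*O - 5 = -5 + 6*O)
c(R) = 6 (c(R) = 0 - 1*(-6) = 0 + 6 = 6)
K(g, U) = U + U*(-5 + 6*U) (K(g, U) = U*(-5 + 6*U) + U = U + U*(-5 + 6*U))
K(-6, 11)*(c(2) - 151) = (2*11*(-2 + 3*11))*(6 - 151) = (2*11*(-2 + 33))*(-145) = (2*11*31)*(-145) = 682*(-145) = -98890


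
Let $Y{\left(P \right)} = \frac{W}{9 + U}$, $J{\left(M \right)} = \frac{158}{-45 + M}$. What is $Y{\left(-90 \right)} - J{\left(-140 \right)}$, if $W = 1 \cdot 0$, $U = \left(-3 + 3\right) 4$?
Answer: $\frac{158}{185} \approx 0.85405$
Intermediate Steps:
$U = 0$ ($U = 0 \cdot 4 = 0$)
$W = 0$
$Y{\left(P \right)} = 0$ ($Y{\left(P \right)} = \frac{0}{9 + 0} = \frac{0}{9} = 0 \cdot \frac{1}{9} = 0$)
$Y{\left(-90 \right)} - J{\left(-140 \right)} = 0 - \frac{158}{-45 - 140} = 0 - \frac{158}{-185} = 0 - 158 \left(- \frac{1}{185}\right) = 0 - - \frac{158}{185} = 0 + \frac{158}{185} = \frac{158}{185}$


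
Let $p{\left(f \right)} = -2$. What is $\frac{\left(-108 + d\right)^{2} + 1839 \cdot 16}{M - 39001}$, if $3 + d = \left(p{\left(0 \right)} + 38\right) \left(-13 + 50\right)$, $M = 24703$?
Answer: $- \frac{506755}{4766} \approx -106.33$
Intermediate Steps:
$d = 1329$ ($d = -3 + \left(-2 + 38\right) \left(-13 + 50\right) = -3 + 36 \cdot 37 = -3 + 1332 = 1329$)
$\frac{\left(-108 + d\right)^{2} + 1839 \cdot 16}{M - 39001} = \frac{\left(-108 + 1329\right)^{2} + 1839 \cdot 16}{24703 - 39001} = \frac{1221^{2} + 29424}{-14298} = \left(1490841 + 29424\right) \left(- \frac{1}{14298}\right) = 1520265 \left(- \frac{1}{14298}\right) = - \frac{506755}{4766}$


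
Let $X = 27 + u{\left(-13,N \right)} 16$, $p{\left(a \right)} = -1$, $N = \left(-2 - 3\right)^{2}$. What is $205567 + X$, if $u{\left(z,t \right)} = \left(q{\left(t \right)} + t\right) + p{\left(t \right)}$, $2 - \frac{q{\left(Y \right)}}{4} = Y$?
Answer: $204506$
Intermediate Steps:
$q{\left(Y \right)} = 8 - 4 Y$
$N = 25$ ($N = \left(-5\right)^{2} = 25$)
$u{\left(z,t \right)} = 7 - 3 t$ ($u{\left(z,t \right)} = \left(\left(8 - 4 t\right) + t\right) - 1 = \left(8 - 3 t\right) - 1 = 7 - 3 t$)
$X = -1061$ ($X = 27 + \left(7 - 75\right) 16 = 27 - 1088 = -1061$)
$205567 + X = 205567 - 1061 = 204506$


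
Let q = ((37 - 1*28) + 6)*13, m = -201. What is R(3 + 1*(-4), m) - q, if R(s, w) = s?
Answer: -196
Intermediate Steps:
q = 195 (q = ((37 - 28) + 6)*13 = (9 + 6)*13 = 15*13 = 195)
R(3 + 1*(-4), m) - q = (3 + 1*(-4)) - 1*195 = (3 - 4) - 195 = -1 - 195 = -196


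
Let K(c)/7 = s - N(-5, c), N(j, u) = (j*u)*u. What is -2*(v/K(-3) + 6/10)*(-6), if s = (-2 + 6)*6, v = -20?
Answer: 5396/805 ≈ 6.7031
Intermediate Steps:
N(j, u) = j*u**2
s = 24 (s = 4*6 = 24)
K(c) = 168 + 35*c**2 (K(c) = 7*(24 - (-5)*c**2) = 7*(24 + 5*c**2) = 168 + 35*c**2)
-2*(v/K(-3) + 6/10)*(-6) = -2*(-20/(168 + 35*(-3)**2) + 6/10)*(-6) = -2*(-20/(168 + 35*9) + 6*(1/10))*(-6) = -2*(-20/(168 + 315) + 3/5)*(-6) = -2*(-20/483 + 3/5)*(-6) = -2*1349/2415*(-6) = -2698/2415*(-6) = 5396/805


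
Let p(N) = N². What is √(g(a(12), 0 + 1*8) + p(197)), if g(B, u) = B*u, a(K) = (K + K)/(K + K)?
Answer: 3*√4313 ≈ 197.02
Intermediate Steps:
a(K) = 1 (a(K) = (2*K)/((2*K)) = (2*K)*(1/(2*K)) = 1)
√(g(a(12), 0 + 1*8) + p(197)) = √(1*(0 + 1*8) + 197²) = √(1*(0 + 8) + 38809) = √(1*8 + 38809) = √(8 + 38809) = √38817 = 3*√4313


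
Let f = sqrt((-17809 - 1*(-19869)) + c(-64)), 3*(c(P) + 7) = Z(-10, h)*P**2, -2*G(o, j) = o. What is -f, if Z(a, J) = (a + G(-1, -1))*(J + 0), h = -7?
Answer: -sqrt(835629)/3 ≈ -304.71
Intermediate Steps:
G(o, j) = -o/2
Z(a, J) = J*(1/2 + a) (Z(a, J) = (a - 1/2*(-1))*(J + 0) = (a + 1/2)*J = (1/2 + a)*J = J*(1/2 + a))
c(P) = -7 + 133*P**2/6 (c(P) = -7 + ((-7*(1/2 - 10))*P**2)/3 = -7 + ((-7*(-19/2))*P**2)/3 = -7 + (133*P**2/2)/3 = -7 + 133*P**2/6)
f = sqrt(835629)/3 (f = sqrt((-17809 - 1*(-19869)) + (-7 + (133/6)*(-64)**2)) = sqrt((-17809 + 19869) + (-7 + (133/6)*4096)) = sqrt(2060 + (-7 + 272384/3)) = sqrt(2060 + 272363/3) = sqrt(278543/3) = sqrt(835629)/3 ≈ 304.71)
-f = -sqrt(835629)/3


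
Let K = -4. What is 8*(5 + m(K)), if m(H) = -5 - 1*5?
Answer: -40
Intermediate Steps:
m(H) = -10 (m(H) = -5 - 5 = -10)
8*(5 + m(K)) = 8*(5 - 10) = 8*(-5) = -40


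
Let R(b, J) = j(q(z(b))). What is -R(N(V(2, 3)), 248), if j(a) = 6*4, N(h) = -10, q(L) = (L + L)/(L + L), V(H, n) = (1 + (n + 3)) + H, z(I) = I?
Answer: -24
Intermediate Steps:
V(H, n) = 4 + H + n (V(H, n) = (1 + (3 + n)) + H = (4 + n) + H = 4 + H + n)
q(L) = 1 (q(L) = (2*L)/((2*L)) = (2*L)*(1/(2*L)) = 1)
j(a) = 24
R(b, J) = 24
-R(N(V(2, 3)), 248) = -1*24 = -24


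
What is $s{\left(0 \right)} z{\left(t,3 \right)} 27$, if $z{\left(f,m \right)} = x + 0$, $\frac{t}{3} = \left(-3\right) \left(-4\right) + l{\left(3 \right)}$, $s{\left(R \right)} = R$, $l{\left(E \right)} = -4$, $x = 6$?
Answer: $0$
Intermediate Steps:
$t = 24$ ($t = 3 \left(\left(-3\right) \left(-4\right) - 4\right) = 3 \left(12 - 4\right) = 3 \cdot 8 = 24$)
$z{\left(f,m \right)} = 6$ ($z{\left(f,m \right)} = 6 + 0 = 6$)
$s{\left(0 \right)} z{\left(t,3 \right)} 27 = 0 \cdot 6 \cdot 27 = 0 \cdot 27 = 0$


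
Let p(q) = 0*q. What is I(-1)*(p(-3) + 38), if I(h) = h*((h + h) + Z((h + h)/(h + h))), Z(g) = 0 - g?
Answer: 114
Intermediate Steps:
p(q) = 0
Z(g) = -g
I(h) = h*(-1 + 2*h) (I(h) = h*((h + h) - (h + h)/(h + h)) = h*(2*h - 2*h/(2*h)) = h*(2*h - 2*h*1/(2*h)) = h*(2*h - 1*1) = h*(2*h - 1) = h*(-1 + 2*h))
I(-1)*(p(-3) + 38) = (-(-1 + 2*(-1)))*(0 + 38) = -(-1 - 2)*38 = -1*(-3)*38 = 3*38 = 114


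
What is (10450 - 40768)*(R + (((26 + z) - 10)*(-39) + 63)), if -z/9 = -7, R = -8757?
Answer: 356994450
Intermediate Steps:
z = 63 (z = -9*(-7) = 63)
(10450 - 40768)*(R + (((26 + z) - 10)*(-39) + 63)) = (10450 - 40768)*(-8757 + (((26 + 63) - 10)*(-39) + 63)) = -30318*(-8757 + ((89 - 10)*(-39) + 63)) = -30318*(-8757 + (79*(-39) + 63)) = -30318*(-8757 + (-3081 + 63)) = -30318*(-8757 - 3018) = -30318*(-11775) = 356994450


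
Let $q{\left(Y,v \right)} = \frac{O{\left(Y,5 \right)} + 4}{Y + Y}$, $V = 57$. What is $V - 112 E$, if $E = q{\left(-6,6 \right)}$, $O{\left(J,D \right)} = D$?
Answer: $141$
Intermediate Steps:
$q{\left(Y,v \right)} = \frac{9}{2 Y}$ ($q{\left(Y,v \right)} = \frac{5 + 4}{Y + Y} = \frac{9}{2 Y}$)
$E = - \frac{3}{4}$ ($E = \frac{9}{2 \left(-6\right)} = \frac{9}{2} \left(- \frac{1}{6}\right) = - \frac{3}{4} \approx -0.75$)
$V - 112 E = 57 - -84 = 57 + 84 = 141$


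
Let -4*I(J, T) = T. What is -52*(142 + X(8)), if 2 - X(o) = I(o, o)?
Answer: -7592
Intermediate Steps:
I(J, T) = -T/4
X(o) = 2 + o/4 (X(o) = 2 - (-1)*o/4 = 2 + o/4)
-52*(142 + X(8)) = -52*(142 + (2 + (1/4)*8)) = -52*(142 + (2 + 2)) = -52*(142 + 4) = -52*146 = -7592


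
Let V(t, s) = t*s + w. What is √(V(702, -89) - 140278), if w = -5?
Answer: 3*I*√22529 ≈ 450.29*I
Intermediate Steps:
V(t, s) = -5 + s*t (V(t, s) = t*s - 5 = s*t - 5 = -5 + s*t)
√(V(702, -89) - 140278) = √((-5 - 89*702) - 140278) = √((-5 - 62478) - 140278) = √(-62483 - 140278) = √(-202761) = 3*I*√22529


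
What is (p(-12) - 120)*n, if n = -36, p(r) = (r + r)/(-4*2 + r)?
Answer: 21384/5 ≈ 4276.8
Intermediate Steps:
p(r) = 2*r/(-8 + r) (p(r) = (2*r)/(-8 + r) = 2*r/(-8 + r))
(p(-12) - 120)*n = (2*(-12)/(-8 - 12) - 120)*(-36) = (2*(-12)/(-20) - 120)*(-36) = (2*(-12)*(-1/20) - 120)*(-36) = (6/5 - 120)*(-36) = -594/5*(-36) = 21384/5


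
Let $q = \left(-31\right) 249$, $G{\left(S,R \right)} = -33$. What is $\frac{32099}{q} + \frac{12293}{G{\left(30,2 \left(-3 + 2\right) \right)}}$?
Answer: $- \frac{31982978}{84909} \approx -376.67$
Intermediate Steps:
$q = -7719$
$\frac{32099}{q} + \frac{12293}{G{\left(30,2 \left(-3 + 2\right) \right)}} = \frac{32099}{-7719} + \frac{12293}{-33} = 32099 \left(- \frac{1}{7719}\right) + 12293 \left(- \frac{1}{33}\right) = - \frac{32099}{7719} - \frac{12293}{33} = - \frac{31982978}{84909}$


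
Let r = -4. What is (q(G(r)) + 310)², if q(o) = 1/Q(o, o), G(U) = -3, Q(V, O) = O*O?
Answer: 7789681/81 ≈ 96169.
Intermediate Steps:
Q(V, O) = O²
q(o) = o⁻² (q(o) = 1/(o²) = o⁻²)
(q(G(r)) + 310)² = ((-3)⁻² + 310)² = (⅑ + 310)² = (2791/9)² = 7789681/81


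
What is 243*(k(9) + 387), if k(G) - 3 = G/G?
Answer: 95013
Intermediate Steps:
k(G) = 4 (k(G) = 3 + G/G = 3 + 1 = 4)
243*(k(9) + 387) = 243*(4 + 387) = 243*391 = 95013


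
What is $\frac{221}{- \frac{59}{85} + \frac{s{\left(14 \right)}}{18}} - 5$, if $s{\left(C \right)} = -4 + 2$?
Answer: $- \frac{172145}{616} \approx -279.46$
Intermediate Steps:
$s{\left(C \right)} = -2$
$\frac{221}{- \frac{59}{85} + \frac{s{\left(14 \right)}}{18}} - 5 = \frac{221}{- \frac{59}{85} - \frac{2}{18}} - 5 = \frac{221}{\left(-59\right) \frac{1}{85} - \frac{1}{9}} - 5 = \frac{221}{- \frac{59}{85} - \frac{1}{9}} - 5 = \frac{221}{- \frac{616}{765}} - 5 = 221 \left(- \frac{765}{616}\right) - 5 = - \frac{169065}{616} - 5 = - \frac{172145}{616}$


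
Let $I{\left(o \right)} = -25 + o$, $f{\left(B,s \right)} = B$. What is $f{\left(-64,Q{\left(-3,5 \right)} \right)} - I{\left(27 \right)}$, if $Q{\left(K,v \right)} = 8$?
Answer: $-66$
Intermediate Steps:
$f{\left(-64,Q{\left(-3,5 \right)} \right)} - I{\left(27 \right)} = -64 - \left(-25 + 27\right) = -64 - 2 = -66$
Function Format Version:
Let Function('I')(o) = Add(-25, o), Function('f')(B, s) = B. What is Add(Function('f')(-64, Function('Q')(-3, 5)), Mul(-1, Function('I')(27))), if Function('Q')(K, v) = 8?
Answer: -66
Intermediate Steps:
Add(Function('f')(-64, Function('Q')(-3, 5)), Mul(-1, Function('I')(27))) = Add(-64, Mul(-1, Add(-25, 27))) = Add(-64, Mul(-1, 2)) = Add(-64, -2) = -66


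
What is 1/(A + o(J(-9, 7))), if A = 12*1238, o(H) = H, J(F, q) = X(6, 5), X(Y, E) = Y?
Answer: 1/14862 ≈ 6.7286e-5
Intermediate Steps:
J(F, q) = 6
A = 14856
1/(A + o(J(-9, 7))) = 1/(14856 + 6) = 1/14862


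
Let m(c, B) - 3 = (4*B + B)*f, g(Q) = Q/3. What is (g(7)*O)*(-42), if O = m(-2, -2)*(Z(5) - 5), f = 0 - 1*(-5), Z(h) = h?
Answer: 0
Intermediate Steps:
f = 5 (f = 0 + 5 = 5)
g(Q) = Q/3 (g(Q) = Q*(1/3) = Q/3)
m(c, B) = 3 + 25*B (m(c, B) = 3 + (4*B + B)*5 = 3 + (5*B)*5 = 3 + 25*B)
O = 0 (O = (3 + 25*(-2))*(5 - 5) = (3 - 50)*0 = -47*0 = 0)
(g(7)*O)*(-42) = (((1/3)*7)*0)*(-42) = ((7/3)*0)*(-42) = 0*(-42) = 0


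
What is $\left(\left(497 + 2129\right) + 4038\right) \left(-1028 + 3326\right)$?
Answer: $15313872$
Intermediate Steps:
$\left(\left(497 + 2129\right) + 4038\right) \left(-1028 + 3326\right) = \left(2626 + 4038\right) 2298 = 6664 \cdot 2298 = 15313872$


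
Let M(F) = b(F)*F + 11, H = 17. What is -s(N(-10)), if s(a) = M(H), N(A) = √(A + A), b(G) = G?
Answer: -300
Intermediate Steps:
N(A) = √2*√A (N(A) = √(2*A) = √2*√A)
M(F) = 11 + F² (M(F) = F*F + 11 = F² + 11 = 11 + F²)
s(a) = 300 (s(a) = 11 + 17² = 11 + 289 = 300)
-s(N(-10)) = -1*300 = -300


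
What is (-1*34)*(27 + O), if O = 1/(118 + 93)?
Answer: -193732/211 ≈ -918.16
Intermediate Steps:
O = 1/211 ≈ 0.0047393
(-1*34)*(27 + O) = (-1*34)*(27 + 1/211) = -34*5698/211 = -193732/211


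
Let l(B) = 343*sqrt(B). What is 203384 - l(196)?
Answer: 198582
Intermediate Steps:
203384 - l(196) = 203384 - 343*sqrt(196) = 203384 - 343*14 = 203384 - 1*4802 = 203384 - 4802 = 198582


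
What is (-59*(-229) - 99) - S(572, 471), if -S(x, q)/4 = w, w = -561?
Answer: 11168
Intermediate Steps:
S(x, q) = 2244 (S(x, q) = -4*(-561) = 2244)
(-59*(-229) - 99) - S(572, 471) = (-59*(-229) - 99) - 1*2244 = (13511 - 99) - 2244 = 13412 - 2244 = 11168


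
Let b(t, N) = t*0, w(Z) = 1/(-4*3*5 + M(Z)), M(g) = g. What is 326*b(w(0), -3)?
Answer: 0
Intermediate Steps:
w(Z) = 1/(-60 + Z) (w(Z) = 1/(-4*3*5 + Z) = 1/(-12*5 + Z) = 1/(-60 + Z))
b(t, N) = 0
326*b(w(0), -3) = 326*0 = 0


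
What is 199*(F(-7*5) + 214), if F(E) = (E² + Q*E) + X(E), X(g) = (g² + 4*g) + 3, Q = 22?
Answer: 349643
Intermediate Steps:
X(g) = 3 + g² + 4*g
F(E) = 3 + 2*E² + 26*E (F(E) = (E² + 22*E) + (3 + E² + 4*E) = 3 + 2*E² + 26*E)
199*(F(-7*5) + 214) = 199*((3 + 2*(-7*5)² + 26*(-7*5)) + 214) = 199*((3 + 2*(-35)² + 26*(-35)) + 214) = 199*((3 + 2*1225 - 910) + 214) = 199*((3 + 2450 - 910) + 214) = 199*(1543 + 214) = 199*1757 = 349643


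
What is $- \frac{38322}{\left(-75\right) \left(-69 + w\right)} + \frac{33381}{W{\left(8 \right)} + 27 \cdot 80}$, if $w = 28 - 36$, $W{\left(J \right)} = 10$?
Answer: $\frac{1043967}{119350} \approx 8.7471$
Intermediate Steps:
$w = -8$ ($w = 28 - 36 = -8$)
$- \frac{38322}{\left(-75\right) \left(-69 + w\right)} + \frac{33381}{W{\left(8 \right)} + 27 \cdot 80} = - \frac{38322}{\left(-75\right) \left(-69 - 8\right)} + \frac{33381}{10 + 27 \cdot 80} = - \frac{38322}{\left(-75\right) \left(-77\right)} + \frac{33381}{10 + 2160} = - \frac{38322}{5775} + \frac{33381}{2170} = \left(-38322\right) \frac{1}{5775} + 33381 \cdot \frac{1}{2170} = - \frac{12774}{1925} + \frac{33381}{2170} = \frac{1043967}{119350}$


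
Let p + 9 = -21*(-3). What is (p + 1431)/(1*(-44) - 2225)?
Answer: -1485/2269 ≈ -0.65447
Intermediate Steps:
p = 54 (p = -9 - 21*(-3) = -9 + 63 = 54)
(p + 1431)/(1*(-44) - 2225) = (54 + 1431)/(1*(-44) - 2225) = 1485/(-44 - 2225) = 1485/(-2269) = 1485*(-1/2269) = -1485/2269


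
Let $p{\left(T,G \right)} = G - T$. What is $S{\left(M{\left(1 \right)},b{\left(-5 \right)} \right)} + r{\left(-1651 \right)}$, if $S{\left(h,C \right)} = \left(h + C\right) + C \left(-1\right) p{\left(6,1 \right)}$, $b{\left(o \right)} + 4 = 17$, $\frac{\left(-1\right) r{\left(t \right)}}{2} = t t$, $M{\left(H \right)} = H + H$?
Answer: $-5451522$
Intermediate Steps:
$M{\left(H \right)} = 2 H$
$r{\left(t \right)} = - 2 t^{2}$ ($r{\left(t \right)} = - 2 t t = - 2 t^{2}$)
$b{\left(o \right)} = 13$ ($b{\left(o \right)} = -4 + 17 = 13$)
$S{\left(h,C \right)} = h + 6 C$ ($S{\left(h,C \right)} = \left(h + C\right) + C \left(-1\right) \left(1 - 6\right) = \left(C + h\right) + - C \left(1 - 6\right) = \left(C + h\right) + - C \left(-5\right) = \left(C + h\right) + 5 C = h + 6 C$)
$S{\left(M{\left(1 \right)},b{\left(-5 \right)} \right)} + r{\left(-1651 \right)} = \left(2 \cdot 1 + 6 \cdot 13\right) - 2 \left(-1651\right)^{2} = \left(2 + 78\right) - 5451602 = 80 - 5451602 = -5451522$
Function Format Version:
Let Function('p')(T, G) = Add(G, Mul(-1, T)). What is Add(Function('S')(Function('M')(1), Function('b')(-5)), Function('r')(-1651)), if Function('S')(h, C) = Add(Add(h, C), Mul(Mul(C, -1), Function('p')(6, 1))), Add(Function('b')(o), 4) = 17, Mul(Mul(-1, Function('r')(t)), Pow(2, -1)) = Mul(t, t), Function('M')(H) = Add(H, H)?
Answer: -5451522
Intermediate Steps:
Function('M')(H) = Mul(2, H)
Function('r')(t) = Mul(-2, Pow(t, 2)) (Function('r')(t) = Mul(-2, Mul(t, t)) = Mul(-2, Pow(t, 2)))
Function('b')(o) = 13 (Function('b')(o) = Add(-4, 17) = 13)
Function('S')(h, C) = Add(h, Mul(6, C)) (Function('S')(h, C) = Add(Add(h, C), Mul(Mul(C, -1), Add(1, Mul(-1, 6)))) = Add(Add(C, h), Mul(Mul(-1, C), Add(1, -6))) = Add(Add(C, h), Mul(Mul(-1, C), -5)) = Add(Add(C, h), Mul(5, C)) = Add(h, Mul(6, C)))
Add(Function('S')(Function('M')(1), Function('b')(-5)), Function('r')(-1651)) = Add(Add(Mul(2, 1), Mul(6, 13)), Mul(-2, Pow(-1651, 2))) = Add(Add(2, 78), Mul(-2, 2725801)) = Add(80, -5451602) = -5451522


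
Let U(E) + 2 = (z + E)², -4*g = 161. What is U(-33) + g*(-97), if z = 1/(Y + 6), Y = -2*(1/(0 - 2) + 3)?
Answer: 19705/4 ≈ 4926.3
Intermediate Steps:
Y = -5 (Y = -2*(1/(-2) + 3) = -2*(-½ + 3) = -2*5/2 = -5)
g = -161/4 (g = -¼*161 = -161/4 ≈ -40.250)
z = 1 (z = 1/(-5 + 6) = 1/1 = 1)
U(E) = -2 + (1 + E)²
U(-33) + g*(-97) = (-2 + (1 - 33)²) - 161/4*(-97) = (-2 + (-32)²) + 15617/4 = (-2 + 1024) + 15617/4 = 1022 + 15617/4 = 19705/4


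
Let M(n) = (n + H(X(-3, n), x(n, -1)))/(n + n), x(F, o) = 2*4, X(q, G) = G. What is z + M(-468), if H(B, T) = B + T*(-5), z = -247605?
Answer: -28969663/117 ≈ -2.4760e+5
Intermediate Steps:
x(F, o) = 8
H(B, T) = B - 5*T
M(n) = (-40 + 2*n)/(2*n) (M(n) = (n + (n - 5*8))/(n + n) = (n + (n - 40))/((2*n)) = (n + (-40 + n))*(1/(2*n)) = (-40 + 2*n)*(1/(2*n)) = (-40 + 2*n)/(2*n))
z + M(-468) = -247605 + (-20 - 468)/(-468) = -247605 - 1/468*(-488) = -247605 + 122/117 = -28969663/117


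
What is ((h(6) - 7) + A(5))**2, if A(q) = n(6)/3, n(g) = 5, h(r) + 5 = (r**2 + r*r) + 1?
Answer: 35344/9 ≈ 3927.1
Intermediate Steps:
h(r) = -4 + 2*r**2 (h(r) = -5 + ((r**2 + r*r) + 1) = -5 + ((r**2 + r**2) + 1) = -5 + (2*r**2 + 1) = -5 + (1 + 2*r**2) = -4 + 2*r**2)
A(q) = 5/3
((h(6) - 7) + A(5))**2 = (((-4 + 2*6**2) - 7) + 5/3)**2 = (((-4 + 2*36) - 7) + 5/3)**2 = (((-4 + 72) - 7) + 5/3)**2 = ((68 - 7) + 5/3)**2 = (61 + 5/3)**2 = (188/3)**2 = 35344/9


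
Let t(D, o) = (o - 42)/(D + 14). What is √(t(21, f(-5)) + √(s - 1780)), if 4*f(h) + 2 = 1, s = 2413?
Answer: √(-5915 + 4900*√633)/70 ≈ 4.8941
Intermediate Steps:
f(h) = -¼ (f(h) = -½ + (¼)*1 = -½ + ¼ = -¼)
t(D, o) = (-42 + o)/(14 + D)
√(t(21, f(-5)) + √(s - 1780)) = √((-42 - ¼)/(14 + 21) + √(2413 - 1780)) = √(-169/4/35 + √633) = √((1/35)*(-169/4) + √633) = √(-169/140 + √633)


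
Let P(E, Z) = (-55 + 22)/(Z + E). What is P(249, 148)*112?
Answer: -3696/397 ≈ -9.3098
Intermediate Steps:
P(E, Z) = -33/(E + Z)
P(249, 148)*112 = -33/(249 + 148)*112 = -33/397*112 = -3696/397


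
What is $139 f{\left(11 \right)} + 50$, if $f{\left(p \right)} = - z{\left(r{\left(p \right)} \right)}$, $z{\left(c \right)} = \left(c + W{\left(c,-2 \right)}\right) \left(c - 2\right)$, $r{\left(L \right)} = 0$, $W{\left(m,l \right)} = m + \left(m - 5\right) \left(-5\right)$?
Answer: $7000$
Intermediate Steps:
$W{\left(m,l \right)} = 25 - 4 m$ ($W{\left(m,l \right)} = m + \left(-5 + m\right) \left(-5\right) = m - \left(-25 + 5 m\right) = 25 - 4 m$)
$z{\left(c \right)} = \left(-2 + c\right) \left(25 - 3 c\right)$ ($z{\left(c \right)} = \left(c - \left(-25 + 4 c\right)\right) \left(c - 2\right) = \left(25 - 3 c\right) \left(-2 + c\right) = \left(-2 + c\right) \left(25 - 3 c\right)$)
$f{\left(p \right)} = 50$ ($f{\left(p \right)} = - (-50 - 3 \cdot 0^{2} + 31 \cdot 0) = - (-50 - 0 + 0) = - (-50 + 0 + 0) = \left(-1\right) \left(-50\right) = 50$)
$139 f{\left(11 \right)} + 50 = 139 \cdot 50 + 50 = 6950 + 50 = 7000$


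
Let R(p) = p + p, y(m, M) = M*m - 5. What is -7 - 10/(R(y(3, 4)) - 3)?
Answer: -87/11 ≈ -7.9091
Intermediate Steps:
y(m, M) = -5 + M*m
R(p) = 2*p
-7 - 10/(R(y(3, 4)) - 3) = -7 - 10/(2*(-5 + 4*3) - 3) = -7 - 10/(2*(-5 + 12) - 3) = -7 - 10/(2*7 - 3) = -7 - 10/(14 - 3) = -7 - 10/11 = -87/11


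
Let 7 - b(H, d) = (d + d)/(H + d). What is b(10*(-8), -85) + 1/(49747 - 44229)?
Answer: 1087079/182094 ≈ 5.9699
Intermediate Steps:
b(H, d) = 7 - 2*d/(H + d) (b(H, d) = 7 - (d + d)/(H + d) = 7 - 2*d/(H + d))
b(10*(-8), -85) + 1/(49747 - 44229) = (5*(-85) + 7*(10*(-8)))/(10*(-8) - 85) + 1/(49747 - 44229) = (-425 + 7*(-80))/(-80 - 85) + 1/5518 = (-425 - 560)/(-165) + 1/5518 = -1/165*(-985) + 1/5518 = 197/33 + 1/5518 = 1087079/182094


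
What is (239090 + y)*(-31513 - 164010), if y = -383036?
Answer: 28144753758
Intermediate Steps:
(239090 + y)*(-31513 - 164010) = (239090 - 383036)*(-31513 - 164010) = -143946*(-195523) = 28144753758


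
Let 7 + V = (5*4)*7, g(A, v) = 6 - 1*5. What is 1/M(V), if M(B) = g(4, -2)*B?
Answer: 1/133 ≈ 0.0075188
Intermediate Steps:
g(A, v) = 1 (g(A, v) = 6 - 5 = 1)
V = 133 (V = -7 + (5*4)*7 = -7 + 20*7 = -7 + 140 = 133)
M(B) = B (M(B) = 1*B = B)
1/M(V) = 1/133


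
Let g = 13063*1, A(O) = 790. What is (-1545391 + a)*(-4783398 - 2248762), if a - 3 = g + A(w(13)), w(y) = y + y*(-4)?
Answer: 10769999165600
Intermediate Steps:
w(y) = -3*y (w(y) = y - 4*y = -3*y)
g = 13063
a = 13856 (a = 3 + (13063 + 790) = 3 + 13853 = 13856)
(-1545391 + a)*(-4783398 - 2248762) = (-1545391 + 13856)*(-4783398 - 2248762) = -1531535*(-7032160) = 10769999165600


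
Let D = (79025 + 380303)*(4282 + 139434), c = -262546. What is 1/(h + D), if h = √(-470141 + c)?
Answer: 66012782848/4357687499337203723791 - I*√732687/4357687499337203723791 ≈ 1.5149e-11 - 1.9643e-19*I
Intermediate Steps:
D = 66012782848 (D = 459328*143716 = 66012782848)
h = I*√732687 (h = √(-470141 - 262546) = √(-732687) = I*√732687 ≈ 855.97*I)
1/(h + D) = 1/(I*√732687 + 66012782848) = 1/(66012782848 + I*√732687)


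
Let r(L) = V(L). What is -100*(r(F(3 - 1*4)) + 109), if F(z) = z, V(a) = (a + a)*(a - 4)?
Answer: -11900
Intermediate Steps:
V(a) = 2*a*(-4 + a) (V(a) = (2*a)*(-4 + a) = 2*a*(-4 + a))
r(L) = 2*L*(-4 + L)
-100*(r(F(3 - 1*4)) + 109) = -100*(2*(3 - 1*4)*(-4 + (3 - 1*4)) + 109) = -100*(2*(3 - 4)*(-4 + (3 - 4)) + 109) = -100*(2*(-1)*(-4 - 1) + 109) = -100*(2*(-1)*(-5) + 109) = -100*(10 + 109) = -100*119 = -11900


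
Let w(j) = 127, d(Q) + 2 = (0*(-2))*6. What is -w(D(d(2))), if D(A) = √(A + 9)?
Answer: -127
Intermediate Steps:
d(Q) = -2 (d(Q) = -2 + (0*(-2))*6 = -2 + 0*6 = -2 + 0 = -2)
D(A) = √(9 + A)
-w(D(d(2))) = -1*127 = -127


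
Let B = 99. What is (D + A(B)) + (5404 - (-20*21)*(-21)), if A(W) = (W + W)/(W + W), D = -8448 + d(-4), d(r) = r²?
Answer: -11847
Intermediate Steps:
D = -8432 (D = -8448 + (-4)² = -8448 + 16 = -8432)
A(W) = 1 (A(W) = (2*W)/((2*W)) = (2*W)*(1/(2*W)) = 1)
(D + A(B)) + (5404 - (-20*21)*(-21)) = (-8432 + 1) + (5404 - (-20*21)*(-21)) = -8431 + (5404 - (-420)*(-21)) = -8431 + (5404 - 1*8820) = -8431 + (5404 - 8820) = -8431 - 3416 = -11847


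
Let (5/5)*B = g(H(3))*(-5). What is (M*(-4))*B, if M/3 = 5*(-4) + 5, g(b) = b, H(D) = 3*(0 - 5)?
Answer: 13500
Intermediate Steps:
H(D) = -15 (H(D) = 3*(-5) = -15)
M = -45 (M = 3*(5*(-4) + 5) = 3*(-20 + 5) = 3*(-15) = -45)
B = 75 (B = -15*(-5) = 75)
(M*(-4))*B = -45*(-4)*75 = 180*75 = 13500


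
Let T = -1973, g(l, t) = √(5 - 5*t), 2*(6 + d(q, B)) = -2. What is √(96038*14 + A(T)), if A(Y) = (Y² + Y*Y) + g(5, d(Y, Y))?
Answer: √(9129990 + 2*√10) ≈ 3021.6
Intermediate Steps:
d(q, B) = -7 (d(q, B) = -6 + (½)*(-2) = -6 - 1 = -7)
A(Y) = 2*√10 + 2*Y² (A(Y) = (Y² + Y*Y) + √(5 - 5*(-7)) = (Y² + Y²) + √(5 + 35) = 2*Y² + √40 = 2*Y² + 2*√10 = 2*√10 + 2*Y²)
√(96038*14 + A(T)) = √(96038*14 + (2*√10 + 2*(-1973)²)) = √(1344532 + (2*√10 + 2*3892729)) = √(1344532 + (2*√10 + 7785458)) = √(1344532 + (7785458 + 2*√10)) = √(9129990 + 2*√10)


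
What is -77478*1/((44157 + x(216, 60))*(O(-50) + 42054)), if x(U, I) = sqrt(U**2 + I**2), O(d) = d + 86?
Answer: -190066447/4559259868965 + 51652*sqrt(349)/4559259868965 ≈ -4.1476e-5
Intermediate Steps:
O(d) = 86 + d
x(U, I) = sqrt(I**2 + U**2)
-77478*1/((44157 + x(216, 60))*(O(-50) + 42054)) = -77478*1/((44157 + sqrt(60**2 + 216**2))*((86 - 50) + 42054)) = -77478*1/((36 + 42054)*(44157 + sqrt(3600 + 46656))) = -77478*1/(42090*(44157 + sqrt(50256))) = -77478*1/(42090*(44157 + 12*sqrt(349))) = -77478/(1858568130 + 505080*sqrt(349))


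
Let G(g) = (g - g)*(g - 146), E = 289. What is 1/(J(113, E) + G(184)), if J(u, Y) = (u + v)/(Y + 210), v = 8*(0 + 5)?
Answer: 499/153 ≈ 3.2614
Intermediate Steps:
v = 40 (v = 8*5 = 40)
J(u, Y) = (40 + u)/(210 + Y) (J(u, Y) = (u + 40)/(Y + 210) = (40 + u)/(210 + Y))
G(g) = 0 (G(g) = 0*(-146 + g) = 0)
1/(J(113, E) + G(184)) = 1/((40 + 113)/(210 + 289) + 0) = 1/(153/499 + 0) = 1/(153/499) = 499/153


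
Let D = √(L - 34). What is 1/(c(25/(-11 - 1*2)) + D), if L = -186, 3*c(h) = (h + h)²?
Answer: 63375/3140039 - 257049*I*√55/31400390 ≈ 0.020183 - 0.06071*I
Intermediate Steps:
c(h) = 4*h²/3 (c(h) = (h + h)²/3 = (2*h)²/3 = (4*h²)/3 = 4*h²/3)
D = 2*I*√55 (D = √(-186 - 34) = √(-220) = 2*I*√55 ≈ 14.832*I)
1/(c(25/(-11 - 1*2)) + D) = 1/(4*(25/(-11 - 1*2))²/3 + 2*I*√55) = 1/(4*(25/(-11 - 2))²/3 + 2*I*√55) = 1/(4*(25/(-13))²/3 + 2*I*√55) = 1/(4*(25*(-1/13))²/3 + 2*I*√55) = 1/(4*(-25/13)²/3 + 2*I*√55) = 1/((4/3)*(625/169) + 2*I*√55) = 1/(2500/507 + 2*I*√55)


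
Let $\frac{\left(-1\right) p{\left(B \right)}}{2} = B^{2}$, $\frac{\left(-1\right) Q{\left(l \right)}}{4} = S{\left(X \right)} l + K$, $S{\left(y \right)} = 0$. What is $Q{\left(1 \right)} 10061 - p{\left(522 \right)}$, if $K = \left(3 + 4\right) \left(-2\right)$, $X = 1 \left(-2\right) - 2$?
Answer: $1108384$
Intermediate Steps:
$X = -4$ ($X = -2 - 2 = -4$)
$K = -14$ ($K = 7 \left(-2\right) = -14$)
$Q{\left(l \right)} = 56$ ($Q{\left(l \right)} = - 4 \left(0 l - 14\right) = - 4 \left(0 - 14\right) = \left(-4\right) \left(-14\right) = 56$)
$p{\left(B \right)} = - 2 B^{2}$
$Q{\left(1 \right)} 10061 - p{\left(522 \right)} = 56 \cdot 10061 - - 2 \cdot 522^{2} = 563416 - \left(-2\right) 272484 = 563416 - -544968 = 563416 + 544968 = 1108384$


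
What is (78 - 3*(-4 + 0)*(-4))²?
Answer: 900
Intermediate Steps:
(78 - 3*(-4 + 0)*(-4))² = (78 - 3*(-4)*(-4))² = (78 + 12*(-4))² = (78 - 48)² = 30² = 900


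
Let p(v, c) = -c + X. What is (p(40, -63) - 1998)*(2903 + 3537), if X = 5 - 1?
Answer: -12435640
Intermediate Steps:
X = 4
p(v, c) = 4 - c (p(v, c) = -c + 4 = 4 - c)
(p(40, -63) - 1998)*(2903 + 3537) = ((4 - 1*(-63)) - 1998)*(2903 + 3537) = ((4 + 63) - 1998)*6440 = (67 - 1998)*6440 = -1931*6440 = -12435640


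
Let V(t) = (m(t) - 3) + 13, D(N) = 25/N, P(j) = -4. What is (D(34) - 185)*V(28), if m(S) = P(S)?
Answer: -18795/17 ≈ -1105.6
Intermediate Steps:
m(S) = -4
V(t) = 6 (V(t) = (-4 - 3) + 13 = -7 + 13 = 6)
(D(34) - 185)*V(28) = (25/34 - 185)*6 = -6265/34*6 = -18795/17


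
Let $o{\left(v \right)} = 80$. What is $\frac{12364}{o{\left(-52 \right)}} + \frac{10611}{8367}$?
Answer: $\frac{8691539}{55780} \approx 155.82$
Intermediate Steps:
$\frac{12364}{o{\left(-52 \right)}} + \frac{10611}{8367} = \frac{12364}{80} + \frac{10611}{8367} = 12364 \cdot \frac{1}{80} + 10611 \cdot \frac{1}{8367} = \frac{3091}{20} + \frac{3537}{2789} = \frac{8691539}{55780}$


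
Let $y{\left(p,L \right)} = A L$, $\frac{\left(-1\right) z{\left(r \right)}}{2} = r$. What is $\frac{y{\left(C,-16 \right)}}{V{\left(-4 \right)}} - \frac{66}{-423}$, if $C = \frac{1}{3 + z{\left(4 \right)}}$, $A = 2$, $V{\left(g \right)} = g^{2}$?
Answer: $- \frac{260}{141} \approx -1.844$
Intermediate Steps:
$z{\left(r \right)} = - 2 r$
$C = - \frac{1}{5}$ ($C = \frac{1}{3 - 8} = \frac{1}{-5} = - \frac{1}{5} \approx -0.2$)
$y{\left(p,L \right)} = 2 L$
$\frac{y{\left(C,-16 \right)}}{V{\left(-4 \right)}} - \frac{66}{-423} = \frac{2 \left(-16\right)}{\left(-4\right)^{2}} - \frac{66}{-423} = - \frac{32}{16} - - \frac{22}{141} = \left(-32\right) \frac{1}{16} + \frac{22}{141} = -2 + \frac{22}{141} = - \frac{260}{141}$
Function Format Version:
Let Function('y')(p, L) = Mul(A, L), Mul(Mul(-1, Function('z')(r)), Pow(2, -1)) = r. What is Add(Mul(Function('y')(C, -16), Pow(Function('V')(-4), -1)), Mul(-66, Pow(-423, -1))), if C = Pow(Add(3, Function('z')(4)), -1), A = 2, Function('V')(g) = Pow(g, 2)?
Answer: Rational(-260, 141) ≈ -1.8440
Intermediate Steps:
Function('z')(r) = Mul(-2, r)
C = Rational(-1, 5) (C = Pow(Add(3, Mul(-2, 4)), -1) = Pow(Add(3, -8), -1) = Pow(-5, -1) = Rational(-1, 5) ≈ -0.20000)
Function('y')(p, L) = Mul(2, L)
Add(Mul(Function('y')(C, -16), Pow(Function('V')(-4), -1)), Mul(-66, Pow(-423, -1))) = Add(Mul(Mul(2, -16), Pow(Pow(-4, 2), -1)), Mul(-66, Pow(-423, -1))) = Add(Mul(-32, Pow(16, -1)), Mul(-66, Rational(-1, 423))) = Add(Mul(-32, Rational(1, 16)), Rational(22, 141)) = Add(-2, Rational(22, 141)) = Rational(-260, 141)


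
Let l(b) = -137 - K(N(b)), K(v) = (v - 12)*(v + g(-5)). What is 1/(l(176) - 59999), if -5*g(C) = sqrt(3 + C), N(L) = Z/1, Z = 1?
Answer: -1503125/90375390867 + 55*I*sqrt(2)/90375390867 ≈ -1.6632e-5 + 8.6065e-10*I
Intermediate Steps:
N(L) = 1 (N(L) = 1/1 = 1*1 = 1)
g(C) = -sqrt(3 + C)/5
K(v) = (-12 + v)*(v - I*sqrt(2)/5) (K(v) = (v - 12)*(v - sqrt(3 - 5)/5) = (-12 + v)*(v - I*sqrt(2)/5))
l(b) = -126 - 11*I*sqrt(2)/5 (l(b) = -137 - (1**2 - 12*1 + 12*I*sqrt(2)/5 - 1/5*I*1*sqrt(2)) = -137 - (1 - 12 + 12*I*sqrt(2)/5 - I*sqrt(2)/5) = -137 - (-11 + 11*I*sqrt(2)/5) = -137 + (11 - 11*I*sqrt(2)/5) = -126 - 11*I*sqrt(2)/5)
1/(l(176) - 59999) = 1/((-126 - 11*I*sqrt(2)/5) - 59999) = 1/(-60125 - 11*I*sqrt(2)/5)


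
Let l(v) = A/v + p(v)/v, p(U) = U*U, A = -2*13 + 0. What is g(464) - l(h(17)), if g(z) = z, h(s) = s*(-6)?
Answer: 28853/51 ≈ 565.75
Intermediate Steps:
h(s) = -6*s
A = -26 (A = -26 + 0 = -26)
p(U) = U²
l(v) = v - 26/v (l(v) = -26/v + v²/v = -26/v + v = v - 26/v)
g(464) - l(h(17)) = 464 - (-6*17 - 26/((-6*17))) = 464 - (-102 - 26/(-102)) = 464 - (-102 - 26*(-1/102)) = 464 - (-102 + 13/51) = 464 - 1*(-5189/51) = 464 + 5189/51 = 28853/51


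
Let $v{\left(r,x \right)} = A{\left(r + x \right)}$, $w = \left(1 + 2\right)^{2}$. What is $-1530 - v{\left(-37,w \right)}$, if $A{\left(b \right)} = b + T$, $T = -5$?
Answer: $-1497$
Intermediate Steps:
$w = 9$ ($w = 3^{2} = 9$)
$A{\left(b \right)} = -5 + b$ ($A{\left(b \right)} = b - 5 = -5 + b$)
$v{\left(r,x \right)} = -5 + r + x$ ($v{\left(r,x \right)} = -5 + \left(r + x\right) = -5 + r + x$)
$-1530 - v{\left(-37,w \right)} = -1530 - \left(-5 - 37 + 9\right) = -1530 - -33 = -1530 + 33 = -1497$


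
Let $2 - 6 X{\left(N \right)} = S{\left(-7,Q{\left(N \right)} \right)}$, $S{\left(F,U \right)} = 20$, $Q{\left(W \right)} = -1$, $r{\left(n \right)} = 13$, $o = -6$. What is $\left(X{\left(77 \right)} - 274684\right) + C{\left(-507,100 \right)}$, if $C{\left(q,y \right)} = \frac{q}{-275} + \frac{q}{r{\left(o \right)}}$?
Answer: $- \frac{75549143}{275} \approx -2.7472 \cdot 10^{5}$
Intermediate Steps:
$C{\left(q,y \right)} = \frac{262 q}{3575}$ ($C{\left(q,y \right)} = \frac{q}{-275} + \frac{q}{13} = q \left(- \frac{1}{275}\right) + q \frac{1}{13} = - \frac{q}{275} + \frac{q}{13} = \frac{262 q}{3575}$)
$X{\left(N \right)} = -3$ ($X{\left(N \right)} = \frac{1}{3} - \frac{10}{3} = -3$)
$\left(X{\left(77 \right)} - 274684\right) + C{\left(-507,100 \right)} = \left(-3 - 274684\right) + \frac{262}{3575} \left(-507\right) = -274687 - \frac{10218}{275} = - \frac{75549143}{275}$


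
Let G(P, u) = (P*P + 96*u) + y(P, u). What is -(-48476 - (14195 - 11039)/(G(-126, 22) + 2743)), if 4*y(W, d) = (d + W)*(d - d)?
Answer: 1004959112/20731 ≈ 48476.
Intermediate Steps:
y(W, d) = 0 (y(W, d) = ((d + W)*(d - d))/4 = ((W + d)*0)/4 = (¼)*0 = 0)
G(P, u) = P² + 96*u (G(P, u) = (P*P + 96*u) + 0 = (P² + 96*u) + 0 = P² + 96*u)
-(-48476 - (14195 - 11039)/(G(-126, 22) + 2743)) = -(-48476 - (14195 - 11039)/(((-126)² + 96*22) + 2743)) = -(-48476 - 3156/((15876 + 2112) + 2743)) = -(-48476 - 3156/(17988 + 2743)) = -(-48476 - 3156/20731) = -1*(-1004959112/20731) = 1004959112/20731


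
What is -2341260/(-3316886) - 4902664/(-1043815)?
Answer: 9352709945602/1731107680045 ≈ 5.4027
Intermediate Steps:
-2341260/(-3316886) - 4902664/(-1043815) = -2341260*(-1/3316886) - 4902664*(-1/1043815) = 1170630/1658443 + 4902664/1043815 = 9352709945602/1731107680045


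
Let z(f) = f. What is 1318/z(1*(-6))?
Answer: -659/3 ≈ -219.67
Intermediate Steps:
1318/z(1*(-6)) = 1318/((1*(-6))) = 1318/(-6) = 1318*(-1/6) = -659/3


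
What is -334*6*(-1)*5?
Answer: 10020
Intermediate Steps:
-334*6*(-1)*5 = -(-2004)*5 = -334*(-30) = 10020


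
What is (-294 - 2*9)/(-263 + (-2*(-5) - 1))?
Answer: 156/127 ≈ 1.2283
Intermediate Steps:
(-294 - 2*9)/(-263 + (-2*(-5) - 1)) = (-294 - 18)/(-263 + (10 - 1)) = -312/(-263 + 9) = -312/(-254) = -312*(-1/254) = 156/127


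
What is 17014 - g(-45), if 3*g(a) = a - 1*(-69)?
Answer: 17006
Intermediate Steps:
g(a) = 23 + a/3 (g(a) = (a - 1*(-69))/3 = (a + 69)/3 = (69 + a)/3 = 23 + a/3)
17014 - g(-45) = 17014 - (23 + (⅓)*(-45)) = 17014 - (23 - 15) = 17014 - 1*8 = 17014 - 8 = 17006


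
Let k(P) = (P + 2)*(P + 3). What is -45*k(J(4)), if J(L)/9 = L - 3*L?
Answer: -217350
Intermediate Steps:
J(L) = -18*L (J(L) = 9*(L - 3*L) = 9*(-2*L) = -18*L)
k(P) = (2 + P)*(3 + P)
-45*k(J(4)) = -45*(6 + (-18*4)**2 + 5*(-18*4)) = -45*(6 + (-72)**2 + 5*(-72)) = -45*(6 + 5184 - 360) = -45*4830 = -217350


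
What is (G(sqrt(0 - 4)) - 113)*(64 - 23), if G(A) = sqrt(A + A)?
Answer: -4633 + 41*sqrt(2)*(1 + I) ≈ -4575.0 + 57.983*I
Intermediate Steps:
G(A) = sqrt(2)*sqrt(A) (G(A) = sqrt(2*A) = sqrt(2)*sqrt(A))
(G(sqrt(0 - 4)) - 113)*(64 - 23) = (sqrt(2)*sqrt(sqrt(0 - 4)) - 113)*(64 - 23) = (sqrt(2)*sqrt(sqrt(-4)) - 113)*41 = (sqrt(2)*sqrt(2*I) - 113)*41 = (sqrt(2)*(1 + I) - 113)*41 = (-113 + sqrt(2)*(1 + I))*41 = -4633 + 41*sqrt(2)*(1 + I)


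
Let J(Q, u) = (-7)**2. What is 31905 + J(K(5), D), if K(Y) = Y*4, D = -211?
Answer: 31954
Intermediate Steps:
K(Y) = 4*Y
J(Q, u) = 49
31905 + J(K(5), D) = 31905 + 49 = 31954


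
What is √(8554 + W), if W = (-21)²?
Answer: √8995 ≈ 94.842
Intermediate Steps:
W = 441
√(8554 + W) = √(8554 + 441) = √8995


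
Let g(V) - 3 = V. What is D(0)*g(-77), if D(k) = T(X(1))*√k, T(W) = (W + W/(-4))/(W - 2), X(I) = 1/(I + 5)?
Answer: 0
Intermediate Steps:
g(V) = 3 + V
X(I) = 1/(5 + I)
T(W) = 3*W/(4*(-2 + W)) (T(W) = (W + W*(-¼))/(-2 + W) = (W - W/4)/(-2 + W) = (3*W/4)/(-2 + W) = 3*W/(4*(-2 + W)))
D(k) = -3*√k/44 (D(k) = (3/(4*(5 + 1)*(-2 + 1/(5 + 1))))*√k = ((¾)/(6*(-2 + 1/6)))*√k = ((¾)*(⅙)/(-2 + ⅙))*√k = ((¾)*(⅙)/(-11/6))*√k = ((¾)*(⅙)*(-6/11))*√k = -3*√k/44)
D(0)*g(-77) = (-3*√0/44)*(3 - 77) = -3/44*0*(-74) = 0*(-74) = 0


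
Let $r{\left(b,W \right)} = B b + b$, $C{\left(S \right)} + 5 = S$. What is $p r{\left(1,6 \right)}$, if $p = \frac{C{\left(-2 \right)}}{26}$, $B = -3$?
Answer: $\frac{7}{13} \approx 0.53846$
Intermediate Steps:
$C{\left(S \right)} = -5 + S$
$r{\left(b,W \right)} = - 2 b$ ($r{\left(b,W \right)} = - 3 b + b = - 2 b$)
$p = - \frac{7}{26}$ ($p = \frac{-5 - 2}{26} = \left(-7\right) \frac{1}{26} = - \frac{7}{26} \approx -0.26923$)
$p r{\left(1,6 \right)} = - \frac{7 \left(\left(-2\right) 1\right)}{26} = \left(- \frac{7}{26}\right) \left(-2\right) = \frac{7}{13}$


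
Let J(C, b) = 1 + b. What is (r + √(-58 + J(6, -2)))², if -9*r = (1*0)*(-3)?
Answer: -59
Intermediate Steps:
r = 0 (r = -1*0*(-3)/9 = -0*(-3) = -⅑*0 = 0)
(r + √(-58 + J(6, -2)))² = (0 + √(-58 + (1 - 2)))² = (0 + √(-58 - 1))² = (0 + √(-59))² = (0 + I*√59)² = (I*√59)² = -59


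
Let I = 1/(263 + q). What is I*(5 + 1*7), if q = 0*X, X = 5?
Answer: 12/263 ≈ 0.045627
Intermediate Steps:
q = 0 (q = 0*5 = 0)
I = 1/263 (I = 1/(263 + 0) = 1/263 ≈ 0.0038023)
I*(5 + 1*7) = (5 + 1*7)/263 = (5 + 7)/263 = (1/263)*12 = 12/263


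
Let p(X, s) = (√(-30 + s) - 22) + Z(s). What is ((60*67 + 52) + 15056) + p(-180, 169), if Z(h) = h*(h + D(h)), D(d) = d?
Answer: 76228 + √139 ≈ 76240.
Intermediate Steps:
Z(h) = 2*h² (Z(h) = h*(h + h) = h*(2*h) = 2*h²)
p(X, s) = -22 + √(-30 + s) + 2*s² (p(X, s) = (√(-30 + s) - 22) + 2*s² = (-22 + √(-30 + s)) + 2*s² = -22 + √(-30 + s) + 2*s²)
((60*67 + 52) + 15056) + p(-180, 169) = ((60*67 + 52) + 15056) + (-22 + √(-30 + 169) + 2*169²) = ((4020 + 52) + 15056) + (-22 + √139 + 2*28561) = (4072 + 15056) + (-22 + √139 + 57122) = 19128 + (57100 + √139) = 76228 + √139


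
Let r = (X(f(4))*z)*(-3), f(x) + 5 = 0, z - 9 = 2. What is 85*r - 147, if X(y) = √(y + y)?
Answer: -147 - 2805*I*√10 ≈ -147.0 - 8870.2*I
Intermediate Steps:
z = 11 (z = 9 + 2 = 11)
f(x) = -5 (f(x) = -5 + 0 = -5)
X(y) = √2*√y (X(y) = √(2*y) = √2*√y)
r = -33*I*√10 (r = ((√2*√(-5))*11)*(-3) = ((√2*(I*√5))*11)*(-3) = ((I*√10)*11)*(-3) = (11*I*√10)*(-3) = -33*I*√10 ≈ -104.36*I)
85*r - 147 = 85*(-33*I*√10) - 147 = -2805*I*√10 - 147 = -147 - 2805*I*√10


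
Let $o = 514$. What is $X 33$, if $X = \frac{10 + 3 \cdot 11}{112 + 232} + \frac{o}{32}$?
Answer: $\frac{8547}{16} \approx 534.19$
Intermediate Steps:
$X = \frac{259}{16}$ ($X = \frac{10 + 3 \cdot 11}{112 + 232} + \frac{514}{32} = \frac{10 + 33}{344} + 514 \cdot \frac{1}{32} = 43 \cdot \frac{1}{344} + \frac{257}{16} = \frac{1}{8} + \frac{257}{16} = \frac{259}{16} \approx 16.188$)
$X 33 = \frac{259}{16} \cdot 33 = \frac{8547}{16}$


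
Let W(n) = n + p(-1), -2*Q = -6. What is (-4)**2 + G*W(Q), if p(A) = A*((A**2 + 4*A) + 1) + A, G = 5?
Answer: 36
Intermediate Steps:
Q = 3 (Q = -1/2*(-6) = 3)
p(A) = A + A*(1 + A**2 + 4*A) (p(A) = A*(1 + A**2 + 4*A) + A = A + A*(1 + A**2 + 4*A))
W(n) = 1 + n (W(n) = n - (2 + (-1)**2 + 4*(-1)) = n - (2 + 1 - 4) = n - 1*(-1) = n + 1 = 1 + n)
(-4)**2 + G*W(Q) = (-4)**2 + 5*(1 + 3) = 16 + 5*4 = 16 + 20 = 36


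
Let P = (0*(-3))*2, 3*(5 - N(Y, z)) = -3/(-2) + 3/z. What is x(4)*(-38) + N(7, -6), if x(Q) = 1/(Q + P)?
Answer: -29/6 ≈ -4.8333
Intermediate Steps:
N(Y, z) = 9/2 - 1/z (N(Y, z) = 5 - (-3/(-2) + 3/z)/3 = 5 - (-3*(-1/2) + 3/z)/3 = 5 - (3/2 + 3/z)/3 = 5 + (-1/2 - 1/z) = 9/2 - 1/z)
P = 0 (P = 0*2 = 0)
x(Q) = 1/Q (x(Q) = 1/(Q + 0) = 1/Q)
x(4)*(-38) + N(7, -6) = -38/4 + (9/2 - 1/(-6)) = (1/4)*(-38) + (9/2 - 1*(-1/6)) = -19/2 + (9/2 + 1/6) = -19/2 + 14/3 = -29/6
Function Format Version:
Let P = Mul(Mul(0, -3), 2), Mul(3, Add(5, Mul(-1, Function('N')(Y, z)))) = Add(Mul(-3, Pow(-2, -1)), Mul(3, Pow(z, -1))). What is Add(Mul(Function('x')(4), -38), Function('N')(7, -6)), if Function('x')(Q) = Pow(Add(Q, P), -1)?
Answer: Rational(-29, 6) ≈ -4.8333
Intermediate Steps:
Function('N')(Y, z) = Add(Rational(9, 2), Mul(-1, Pow(z, -1))) (Function('N')(Y, z) = Add(5, Mul(Rational(-1, 3), Add(Mul(-3, Pow(-2, -1)), Mul(3, Pow(z, -1))))) = Add(5, Mul(Rational(-1, 3), Add(Mul(-3, Rational(-1, 2)), Mul(3, Pow(z, -1))))) = Add(5, Mul(Rational(-1, 3), Add(Rational(3, 2), Mul(3, Pow(z, -1))))) = Add(5, Add(Rational(-1, 2), Mul(-1, Pow(z, -1)))) = Add(Rational(9, 2), Mul(-1, Pow(z, -1))))
P = 0 (P = Mul(0, 2) = 0)
Function('x')(Q) = Pow(Q, -1) (Function('x')(Q) = Pow(Add(Q, 0), -1) = Pow(Q, -1))
Add(Mul(Function('x')(4), -38), Function('N')(7, -6)) = Add(Mul(Pow(4, -1), -38), Add(Rational(9, 2), Mul(-1, Pow(-6, -1)))) = Add(Mul(Rational(1, 4), -38), Add(Rational(9, 2), Mul(-1, Rational(-1, 6)))) = Add(Rational(-19, 2), Add(Rational(9, 2), Rational(1, 6))) = Add(Rational(-19, 2), Rational(14, 3)) = Rational(-29, 6)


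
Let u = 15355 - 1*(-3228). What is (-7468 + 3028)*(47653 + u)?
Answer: -294087840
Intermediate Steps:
u = 18583 (u = 15355 + 3228 = 18583)
(-7468 + 3028)*(47653 + u) = (-7468 + 3028)*(47653 + 18583) = -4440*66236 = -294087840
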